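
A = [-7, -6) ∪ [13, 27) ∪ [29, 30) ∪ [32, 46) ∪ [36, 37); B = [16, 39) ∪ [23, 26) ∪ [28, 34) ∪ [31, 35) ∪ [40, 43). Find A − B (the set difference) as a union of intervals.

[-7, -6) ∪ [13, 16) ∪ [39, 40) ∪ [43, 46)

Merge the first list: [-7, -6), [13, 27), [29, 30), [32, 46).
Merge the second list: [16, 39), [40, 43).
[-7, -6) is untouched.
[13, 27) with B removed leaves [13, 16).
[29, 30) lies entirely inside B → drops out.
[32, 46) with B removed leaves [39, 40), [43, 46).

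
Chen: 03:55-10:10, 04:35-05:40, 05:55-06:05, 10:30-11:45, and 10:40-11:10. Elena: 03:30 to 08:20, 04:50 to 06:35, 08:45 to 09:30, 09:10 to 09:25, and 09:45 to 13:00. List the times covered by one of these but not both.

First set merges to 03:55-10:10, 10:30-11:45.
Second set merges to 03:30-08:20, 08:45-09:30, 09:45-13:00.
A \ B = 08:20-08:45, 09:30-09:45.
B \ A = 03:30-03:55, 10:10-10:30, 11:45-13:00.
Union of the two gives the symmetric difference.

03:30-03:55, 08:20-08:45, 09:30-09:45, 10:10-10:30, 11:45-13:00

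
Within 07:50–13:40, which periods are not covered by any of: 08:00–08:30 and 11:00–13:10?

Covered (merged): 08:00–08:30, 11:00–13:10.
Gaps within 07:50–13:40: 07:50–08:00, 08:30–11:00, 13:10–13:40.

07:50–08:00, 08:30–11:00, 13:10–13:40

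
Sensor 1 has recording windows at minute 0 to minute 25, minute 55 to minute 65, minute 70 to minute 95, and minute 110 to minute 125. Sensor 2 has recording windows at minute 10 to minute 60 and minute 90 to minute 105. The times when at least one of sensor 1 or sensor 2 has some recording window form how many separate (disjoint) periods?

A ∪ B = minute 0 to minute 65, minute 70 to minute 105, minute 110 to minute 125.
That is 3 disjoint pieces.

3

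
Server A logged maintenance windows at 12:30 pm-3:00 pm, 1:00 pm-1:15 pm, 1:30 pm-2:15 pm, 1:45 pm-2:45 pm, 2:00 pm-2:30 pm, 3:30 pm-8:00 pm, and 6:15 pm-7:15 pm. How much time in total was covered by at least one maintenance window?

Merged: 12:30 pm–3:00 pm, 3:30 pm–8:00 pm.
Lengths: 2 h 30 min + 4 h 30 min = 7 h.

7 h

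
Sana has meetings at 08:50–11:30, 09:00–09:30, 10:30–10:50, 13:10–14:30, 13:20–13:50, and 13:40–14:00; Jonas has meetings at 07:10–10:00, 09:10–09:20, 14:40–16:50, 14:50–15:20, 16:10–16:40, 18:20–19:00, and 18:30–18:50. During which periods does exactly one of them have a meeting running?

A, merged: 08:50–11:30, 13:10–14:30.
B, merged: 07:10–10:00, 14:40–16:50, 18:20–19:00.
Only in the first: 10:00–11:30, 13:10–14:30.
Only in the second: 07:10–08:50, 14:40–16:50, 18:20–19:00.
Together these are the periods covered by exactly one.

07:10–08:50, 10:00–11:30, 13:10–14:30, 14:40–16:50, 18:20–19:00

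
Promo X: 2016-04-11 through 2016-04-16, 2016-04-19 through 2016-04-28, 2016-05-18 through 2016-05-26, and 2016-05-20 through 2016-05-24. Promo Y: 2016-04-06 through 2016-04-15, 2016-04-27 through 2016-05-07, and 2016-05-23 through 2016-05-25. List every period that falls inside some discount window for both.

2016-04-11 through 2016-04-15, 2016-04-27 through 2016-04-28, 2016-05-23 through 2016-05-25

A, merged: 2016-04-11 through 2016-04-16, 2016-04-19 through 2016-04-28, 2016-05-18 through 2016-05-26.
2016-04-11 through 2016-04-16 ∩ B → 2016-04-11 through 2016-04-15.
2016-04-19 through 2016-04-28 ∩ B → 2016-04-27 through 2016-04-28.
2016-05-18 through 2016-05-26 ∩ B → 2016-05-23 through 2016-05-25.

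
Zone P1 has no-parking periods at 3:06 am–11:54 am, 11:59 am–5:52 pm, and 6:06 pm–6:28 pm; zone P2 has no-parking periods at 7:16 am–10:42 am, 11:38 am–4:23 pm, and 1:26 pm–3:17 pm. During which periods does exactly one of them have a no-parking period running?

3:06 am–7:16 am, 10:42 am–11:38 am, 11:54 am–11:59 am, 4:23 pm–5:52 pm, 6:06 pm–6:28 pm

Second set merges to 7:16 am–10:42 am, 11:38 am–4:23 pm.
A \ B = 3:06 am–7:16 am, 10:42 am–11:38 am, 4:23 pm–5:52 pm, 6:06 pm–6:28 pm.
B \ A = 11:54 am–11:59 am.
Union of the two gives the symmetric difference.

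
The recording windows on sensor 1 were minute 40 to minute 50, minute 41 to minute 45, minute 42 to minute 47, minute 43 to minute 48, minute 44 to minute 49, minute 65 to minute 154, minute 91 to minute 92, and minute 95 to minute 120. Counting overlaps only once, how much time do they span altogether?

Merged: minute 40 to minute 50, minute 65 to minute 154.
Lengths: 10 minutes + 89 minutes = 99 minutes.

99 minutes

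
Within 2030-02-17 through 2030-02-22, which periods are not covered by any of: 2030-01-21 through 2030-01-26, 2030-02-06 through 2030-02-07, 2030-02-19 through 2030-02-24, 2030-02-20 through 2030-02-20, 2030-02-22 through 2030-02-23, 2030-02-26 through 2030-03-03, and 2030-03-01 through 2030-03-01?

2030-02-17 through 2030-02-18

Covered (merged): 2030-01-21 through 2030-01-26, 2030-02-06 through 2030-02-07, 2030-02-19 through 2030-02-24, 2030-02-26 through 2030-03-03.
Uncovered inside 2030-02-17 through 2030-02-22: 2030-02-17 through 2030-02-18.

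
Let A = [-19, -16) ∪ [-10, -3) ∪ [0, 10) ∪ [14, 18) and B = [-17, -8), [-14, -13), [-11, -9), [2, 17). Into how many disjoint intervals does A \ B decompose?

4

Second set merges to [-17, -8), [2, 17).
A \ B = [-19, -17), [-8, -3), [0, 2), [17, 18).
That is 4 disjoint pieces.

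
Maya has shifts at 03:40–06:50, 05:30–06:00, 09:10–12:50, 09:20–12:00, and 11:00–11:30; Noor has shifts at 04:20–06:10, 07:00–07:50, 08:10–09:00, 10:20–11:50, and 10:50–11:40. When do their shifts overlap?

04:20–06:10, 10:20–11:50

Merge the first list: 03:40–06:50, 09:10–12:50.
Merge the second list: 04:20–06:10, 07:00–07:50, 08:10–09:00, 10:20–11:50.
03:40–06:50 ∩ B → 04:20–06:10.
09:10–12:50 ∩ B → 10:20–11:50.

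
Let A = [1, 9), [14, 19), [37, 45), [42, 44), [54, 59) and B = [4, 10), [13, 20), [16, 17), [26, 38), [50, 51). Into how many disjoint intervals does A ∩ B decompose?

3

Merge the first list: [1, 9), [14, 19), [37, 45), [54, 59).
Merge the second list: [4, 10), [13, 20), [26, 38), [50, 51).
A ∩ B = [4, 9), [14, 19), [37, 38).
That is 3 disjoint pieces.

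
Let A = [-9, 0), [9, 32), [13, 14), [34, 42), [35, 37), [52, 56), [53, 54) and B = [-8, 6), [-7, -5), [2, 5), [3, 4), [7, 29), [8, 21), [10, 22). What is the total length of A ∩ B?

Merge the first list: [-9, 0), [9, 32), [34, 42), [52, 56).
Merge the second list: [-8, 6), [7, 29).
A ∩ B = [-8, 0), [9, 29).
Total: 8 + 20 = 28.

28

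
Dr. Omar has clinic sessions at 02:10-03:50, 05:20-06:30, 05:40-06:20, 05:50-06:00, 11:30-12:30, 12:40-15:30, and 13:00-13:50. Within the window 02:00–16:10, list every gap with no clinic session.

02:00-02:10, 03:50-05:20, 06:30-11:30, 12:30-12:40, 15:30-16:10

The merged coverage is 02:10-03:50, 05:20-06:30, 11:30-12:30, 12:40-15:30.
Complement within 02:00-16:10: 02:00-02:10, 03:50-05:20, 06:30-11:30, 12:30-12:40, 15:30-16:10.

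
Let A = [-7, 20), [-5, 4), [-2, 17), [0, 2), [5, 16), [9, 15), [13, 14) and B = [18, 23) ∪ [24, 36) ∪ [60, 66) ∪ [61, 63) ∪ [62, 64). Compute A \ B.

First set merges to [-7, 20).
Second set merges to [18, 23), [24, 36), [60, 66).
[-7, 20) minus B → [-7, 18).

[-7, 18)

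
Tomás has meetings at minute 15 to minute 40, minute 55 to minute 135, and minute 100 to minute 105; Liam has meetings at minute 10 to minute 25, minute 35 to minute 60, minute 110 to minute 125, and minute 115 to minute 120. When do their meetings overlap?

minute 15 to minute 25, minute 35 to minute 40, minute 55 to minute 60, minute 110 to minute 125

Merge the first list: minute 15 to minute 40, minute 55 to minute 135.
Merge the second list: minute 10 to minute 25, minute 35 to minute 60, minute 110 to minute 125.
minute 15 to minute 40 overlaps B on minute 15 to minute 25, minute 35 to minute 40.
minute 55 to minute 135 overlaps B on minute 55 to minute 60, minute 110 to minute 125.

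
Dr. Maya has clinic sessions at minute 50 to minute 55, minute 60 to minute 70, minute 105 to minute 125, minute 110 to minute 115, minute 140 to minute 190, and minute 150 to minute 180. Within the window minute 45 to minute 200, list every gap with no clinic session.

Covered (merged): minute 50 to minute 55, minute 60 to minute 70, minute 105 to minute 125, minute 140 to minute 190.
Uncovered inside minute 45 to minute 200: minute 45 to minute 50, minute 55 to minute 60, minute 70 to minute 105, minute 125 to minute 140, minute 190 to minute 200.

minute 45 to minute 50, minute 55 to minute 60, minute 70 to minute 105, minute 125 to minute 140, minute 190 to minute 200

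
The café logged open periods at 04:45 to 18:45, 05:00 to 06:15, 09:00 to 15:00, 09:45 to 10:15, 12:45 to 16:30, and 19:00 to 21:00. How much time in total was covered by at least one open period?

Merged: 04:45–18:45, 19:00–21:00.
Lengths: 14 h + 2 h = 16 h.

16 h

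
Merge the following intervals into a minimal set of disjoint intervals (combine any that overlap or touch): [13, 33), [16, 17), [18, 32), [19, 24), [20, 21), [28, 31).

[13, 33)

[16, 17) overlaps/touches [13, 33) → extend to [13, 33).
[18, 32) overlaps/touches [13, 33) → extend to [13, 33).
[19, 24) overlaps/touches [13, 33) → extend to [13, 33).
[20, 21) overlaps/touches [13, 33) → extend to [13, 33).
[28, 31) overlaps/touches [13, 33) → extend to [13, 33).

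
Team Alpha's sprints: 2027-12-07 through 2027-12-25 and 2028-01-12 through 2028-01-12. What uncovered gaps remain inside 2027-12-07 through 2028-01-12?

After merging, the occupied span is 2027-12-07 through 2027-12-25, 2028-01-12 through 2028-01-12.
Complement within 2027-12-07 through 2028-01-12: 2027-12-26 through 2028-01-11.

2027-12-26 through 2028-01-11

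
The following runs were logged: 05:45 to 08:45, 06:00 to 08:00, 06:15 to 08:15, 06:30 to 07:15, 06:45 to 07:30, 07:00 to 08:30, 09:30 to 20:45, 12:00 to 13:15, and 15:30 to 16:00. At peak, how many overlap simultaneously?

6

Walk the sorted start/end points keeping a running depth.
The depth first hits 6 at 07:00.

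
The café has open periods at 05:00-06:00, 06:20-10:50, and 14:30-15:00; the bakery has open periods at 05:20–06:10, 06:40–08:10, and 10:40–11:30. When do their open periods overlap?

05:00-06:00 meets the second set on 05:20-06:00.
06:20-10:50 meets the second set on 06:40-08:10, 10:40-10:50.
14:30-15:00: no overlap with the second set.

05:20-06:00, 06:40-08:10, 10:40-10:50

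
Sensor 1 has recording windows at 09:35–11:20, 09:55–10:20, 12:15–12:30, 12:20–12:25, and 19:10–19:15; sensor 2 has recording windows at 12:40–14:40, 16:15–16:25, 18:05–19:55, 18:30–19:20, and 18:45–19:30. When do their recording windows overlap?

19:10-19:15

Merge the first list: 09:35-11:20, 12:15-12:30, 19:10-19:15.
Merge the second list: 12:40-14:40, 16:15-16:25, 18:05-19:55.
09:35-11:20 falls entirely outside B.
12:15-12:30 falls entirely outside B.
19:10-19:15 overlaps B on 19:10-19:15.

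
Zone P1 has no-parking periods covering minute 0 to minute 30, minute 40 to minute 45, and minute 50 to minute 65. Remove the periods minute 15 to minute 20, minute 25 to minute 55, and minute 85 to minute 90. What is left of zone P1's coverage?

minute 0 to minute 15, minute 20 to minute 25, minute 55 to minute 65

minute 0 to minute 30 minus B → minute 0 to minute 15, minute 20 to minute 25.
minute 40 to minute 45: fully covered by B → removed.
minute 50 to minute 65 minus B → minute 55 to minute 65.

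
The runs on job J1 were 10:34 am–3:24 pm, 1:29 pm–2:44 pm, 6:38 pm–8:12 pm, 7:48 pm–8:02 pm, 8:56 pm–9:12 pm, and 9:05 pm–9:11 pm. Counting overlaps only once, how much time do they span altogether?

6 h 40 min

Merged: 10:34 am-3:24 pm, 6:38 pm-8:12 pm, 8:56 pm-9:12 pm.
Lengths: 4 h 50 min + 1 h 34 min + 16 min = 6 h 40 min.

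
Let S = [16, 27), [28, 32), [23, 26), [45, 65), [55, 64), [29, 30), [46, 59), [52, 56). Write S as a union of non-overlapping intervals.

[16, 27) ∪ [28, 32) ∪ [45, 65)

Sort by start: [16, 27), [23, 26), [28, 32), [29, 30), [45, 65), [46, 59), [52, 56), [55, 64).
[23, 26) overlaps/touches [16, 27) → extend to [16, 27).
[28, 32) is disjoint → start new block.
[29, 30) overlaps/touches [28, 32) → extend to [28, 32).
[45, 65) is disjoint → start new block.
[46, 59) overlaps/touches [45, 65) → extend to [45, 65).
[52, 56) overlaps/touches [45, 65) → extend to [45, 65).
[55, 64) overlaps/touches [45, 65) → extend to [45, 65).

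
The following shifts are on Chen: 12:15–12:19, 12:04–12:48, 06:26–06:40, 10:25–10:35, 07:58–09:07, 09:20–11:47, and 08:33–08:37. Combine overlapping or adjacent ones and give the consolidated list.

06:26-06:40, 07:58-09:07, 09:20-11:47, 12:04-12:48

Sort by start: 06:26-06:40, 07:58-09:07, 08:33-08:37, 09:20-11:47, 10:25-10:35, 12:04-12:48, 12:15-12:19.
07:58-09:07 is disjoint → start new block.
08:33-08:37 overlaps/touches 07:58-09:07 → extend to 07:58-09:07.
09:20-11:47 is disjoint → start new block.
10:25-10:35 overlaps/touches 09:20-11:47 → extend to 09:20-11:47.
12:04-12:48 is disjoint → start new block.
12:15-12:19 overlaps/touches 12:04-12:48 → extend to 12:04-12:48.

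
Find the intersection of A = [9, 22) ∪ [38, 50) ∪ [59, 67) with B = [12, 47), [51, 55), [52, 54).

[12, 22) ∪ [38, 47)

Second set merges to [12, 47), [51, 55).
[9, 22) meets the second set on [12, 22).
[38, 50) meets the second set on [38, 47).
[59, 67): no overlap with the second set.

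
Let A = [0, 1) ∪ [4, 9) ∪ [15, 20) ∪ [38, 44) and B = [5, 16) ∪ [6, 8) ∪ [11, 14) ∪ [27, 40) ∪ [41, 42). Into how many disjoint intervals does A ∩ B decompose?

B, merged: [5, 16), [27, 40), [41, 42).
A ∩ B = [5, 9), [15, 16), [38, 40), [41, 42).
That is 4 disjoint pieces.

4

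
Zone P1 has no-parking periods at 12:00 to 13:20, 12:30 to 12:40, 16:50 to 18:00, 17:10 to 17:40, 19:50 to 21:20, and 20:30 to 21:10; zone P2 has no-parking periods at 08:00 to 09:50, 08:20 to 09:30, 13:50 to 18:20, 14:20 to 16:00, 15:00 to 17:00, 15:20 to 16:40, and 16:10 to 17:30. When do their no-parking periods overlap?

Merge the first list: 12:00–13:20, 16:50–18:00, 19:50–21:20.
Merge the second list: 08:00–09:50, 13:50–18:20.
12:00–13:20 falls entirely outside B.
16:50–18:00 overlaps B on 16:50–18:00.
19:50–21:20 falls entirely outside B.

16:50–18:00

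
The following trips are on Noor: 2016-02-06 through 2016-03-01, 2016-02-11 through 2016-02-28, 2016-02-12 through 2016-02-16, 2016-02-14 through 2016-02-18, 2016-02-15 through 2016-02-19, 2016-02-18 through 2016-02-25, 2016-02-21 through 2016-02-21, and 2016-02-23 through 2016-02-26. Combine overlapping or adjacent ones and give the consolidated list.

2016-02-11 through 2016-02-28 overlaps/touches 2016-02-06 through 2016-03-01 → extend to 2016-02-06 through 2016-03-01.
2016-02-12 through 2016-02-16 overlaps/touches 2016-02-06 through 2016-03-01 → extend to 2016-02-06 through 2016-03-01.
2016-02-14 through 2016-02-18 overlaps/touches 2016-02-06 through 2016-03-01 → extend to 2016-02-06 through 2016-03-01.
2016-02-15 through 2016-02-19 overlaps/touches 2016-02-06 through 2016-03-01 → extend to 2016-02-06 through 2016-03-01.
2016-02-18 through 2016-02-25 overlaps/touches 2016-02-06 through 2016-03-01 → extend to 2016-02-06 through 2016-03-01.
2016-02-21 through 2016-02-21 overlaps/touches 2016-02-06 through 2016-03-01 → extend to 2016-02-06 through 2016-03-01.
2016-02-23 through 2016-02-26 overlaps/touches 2016-02-06 through 2016-03-01 → extend to 2016-02-06 through 2016-03-01.

2016-02-06 through 2016-03-01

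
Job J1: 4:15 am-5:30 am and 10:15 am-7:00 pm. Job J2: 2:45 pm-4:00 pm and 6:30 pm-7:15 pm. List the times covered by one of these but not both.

4:15 am-5:30 am, 10:15 am-2:45 pm, 4:00 pm-6:30 pm, 7:00 pm-7:15 pm

Only in the first: 4:15 am-5:30 am, 10:15 am-2:45 pm, 4:00 pm-6:30 pm.
Only in the second: 7:00 pm-7:15 pm.
Together these are the periods covered by exactly one.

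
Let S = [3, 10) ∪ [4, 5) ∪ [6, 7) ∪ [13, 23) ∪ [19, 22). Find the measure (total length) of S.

Merged: [3, 10), [13, 23).
Lengths: 7 + 10 = 17.

17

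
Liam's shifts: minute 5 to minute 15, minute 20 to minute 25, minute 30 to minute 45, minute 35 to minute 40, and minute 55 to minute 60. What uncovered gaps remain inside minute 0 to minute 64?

minute 0 to minute 5, minute 15 to minute 20, minute 25 to minute 30, minute 45 to minute 55, minute 60 to minute 64

The merged coverage is minute 5 to minute 15, minute 20 to minute 25, minute 30 to minute 45, minute 55 to minute 60.
Uncovered inside minute 0 to minute 64: minute 0 to minute 5, minute 15 to minute 20, minute 25 to minute 30, minute 45 to minute 55, minute 60 to minute 64.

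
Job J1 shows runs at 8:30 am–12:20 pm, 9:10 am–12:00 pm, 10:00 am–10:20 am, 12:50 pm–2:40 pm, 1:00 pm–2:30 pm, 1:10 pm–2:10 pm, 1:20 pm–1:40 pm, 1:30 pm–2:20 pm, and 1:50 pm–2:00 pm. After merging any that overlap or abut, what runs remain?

8:30 am-12:20 pm, 12:50 pm-2:40 pm

9:10 am-12:00 pm overlaps/touches 8:30 am-12:20 pm → extend to 8:30 am-12:20 pm.
10:00 am-10:20 am overlaps/touches 8:30 am-12:20 pm → extend to 8:30 am-12:20 pm.
12:50 pm-2:40 pm is disjoint → start new block.
1:00 pm-2:30 pm overlaps/touches 12:50 pm-2:40 pm → extend to 12:50 pm-2:40 pm.
1:10 pm-2:10 pm overlaps/touches 12:50 pm-2:40 pm → extend to 12:50 pm-2:40 pm.
1:20 pm-1:40 pm overlaps/touches 12:50 pm-2:40 pm → extend to 12:50 pm-2:40 pm.
1:30 pm-2:20 pm overlaps/touches 12:50 pm-2:40 pm → extend to 12:50 pm-2:40 pm.
1:50 pm-2:00 pm overlaps/touches 12:50 pm-2:40 pm → extend to 12:50 pm-2:40 pm.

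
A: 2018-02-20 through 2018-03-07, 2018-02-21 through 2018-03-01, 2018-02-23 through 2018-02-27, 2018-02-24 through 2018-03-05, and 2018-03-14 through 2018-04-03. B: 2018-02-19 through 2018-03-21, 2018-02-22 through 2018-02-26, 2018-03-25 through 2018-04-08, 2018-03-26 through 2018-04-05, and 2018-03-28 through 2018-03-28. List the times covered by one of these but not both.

2018-02-19 through 2018-02-19, 2018-03-08 through 2018-03-13, 2018-03-22 through 2018-03-24, 2018-04-04 through 2018-04-08

A, merged: 2018-02-20 through 2018-03-07, 2018-03-14 through 2018-04-03.
B, merged: 2018-02-19 through 2018-03-21, 2018-03-25 through 2018-04-08.
Only in the first: 2018-03-22 through 2018-03-24.
Only in the second: 2018-02-19 through 2018-02-19, 2018-03-08 through 2018-03-13, 2018-04-04 through 2018-04-08.
Together these are the periods covered by exactly one.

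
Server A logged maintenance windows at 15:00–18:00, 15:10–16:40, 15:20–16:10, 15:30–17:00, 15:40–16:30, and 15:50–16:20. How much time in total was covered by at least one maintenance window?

Merged: 15:00–18:00.
Length: 3 h.

3 h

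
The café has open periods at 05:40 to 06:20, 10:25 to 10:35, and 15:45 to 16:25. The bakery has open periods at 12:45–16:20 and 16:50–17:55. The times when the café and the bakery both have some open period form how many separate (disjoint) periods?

A ∩ B = 15:45–16:20.
That is 1 disjoint piece.

1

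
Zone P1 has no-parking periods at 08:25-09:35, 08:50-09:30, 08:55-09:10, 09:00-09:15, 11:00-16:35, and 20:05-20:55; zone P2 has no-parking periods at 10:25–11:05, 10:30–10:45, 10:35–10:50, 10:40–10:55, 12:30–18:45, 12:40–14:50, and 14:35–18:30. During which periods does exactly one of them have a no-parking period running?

08:25–09:35, 10:25–11:00, 11:05–12:30, 16:35–18:45, 20:05–20:55

First set merges to 08:25–09:35, 11:00–16:35, 20:05–20:55.
Second set merges to 10:25–11:05, 12:30–18:45.
Only in the first: 08:25–09:35, 11:05–12:30, 20:05–20:55.
Only in the second: 10:25–11:00, 16:35–18:45.
Together these are the periods covered by exactly one.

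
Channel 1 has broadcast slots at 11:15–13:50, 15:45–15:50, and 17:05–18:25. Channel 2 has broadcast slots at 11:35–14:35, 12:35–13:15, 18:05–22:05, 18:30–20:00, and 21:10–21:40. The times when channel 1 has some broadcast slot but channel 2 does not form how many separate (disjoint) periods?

3

Merge the second list: 11:35-14:35, 18:05-22:05.
A \ B = 11:15-11:35, 15:45-15:50, 17:05-18:05.
That is 3 disjoint pieces.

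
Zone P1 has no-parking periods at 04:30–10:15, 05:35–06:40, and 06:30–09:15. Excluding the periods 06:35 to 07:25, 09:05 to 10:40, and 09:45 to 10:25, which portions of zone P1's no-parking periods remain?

A, merged: 04:30–10:15.
B, merged: 06:35–07:25, 09:05–10:40.
04:30–10:15 \ B = 04:30–06:35, 07:25–09:05.

04:30–06:35, 07:25–09:05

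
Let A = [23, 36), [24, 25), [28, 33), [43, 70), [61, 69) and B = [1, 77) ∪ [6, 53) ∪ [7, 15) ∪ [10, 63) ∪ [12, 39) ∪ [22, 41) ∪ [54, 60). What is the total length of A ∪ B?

A, merged: [23, 36), [43, 70).
B, merged: [1, 77).
A ∪ B = [1, 77).
Total: 76.

76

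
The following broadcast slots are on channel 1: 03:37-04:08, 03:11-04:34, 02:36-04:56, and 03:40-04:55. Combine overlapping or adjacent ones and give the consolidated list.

Sort by start: 02:36-04:56, 03:11-04:34, 03:37-04:08, 03:40-04:55.
03:11-04:34 overlaps/touches 02:36-04:56 → extend to 02:36-04:56.
03:37-04:08 overlaps/touches 02:36-04:56 → extend to 02:36-04:56.
03:40-04:55 overlaps/touches 02:36-04:56 → extend to 02:36-04:56.

02:36-04:56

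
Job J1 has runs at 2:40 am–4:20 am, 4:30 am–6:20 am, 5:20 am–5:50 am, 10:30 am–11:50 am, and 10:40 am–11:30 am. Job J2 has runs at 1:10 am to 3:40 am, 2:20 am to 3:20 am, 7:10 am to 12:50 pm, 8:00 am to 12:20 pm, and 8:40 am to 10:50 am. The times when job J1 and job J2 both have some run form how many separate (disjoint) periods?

First set merges to 2:40 am-4:20 am, 4:30 am-6:20 am, 10:30 am-11:50 am.
Second set merges to 1:10 am-3:40 am, 7:10 am-12:50 pm.
A ∩ B = 2:40 am-3:40 am, 10:30 am-11:50 am.
That is 2 disjoint pieces.

2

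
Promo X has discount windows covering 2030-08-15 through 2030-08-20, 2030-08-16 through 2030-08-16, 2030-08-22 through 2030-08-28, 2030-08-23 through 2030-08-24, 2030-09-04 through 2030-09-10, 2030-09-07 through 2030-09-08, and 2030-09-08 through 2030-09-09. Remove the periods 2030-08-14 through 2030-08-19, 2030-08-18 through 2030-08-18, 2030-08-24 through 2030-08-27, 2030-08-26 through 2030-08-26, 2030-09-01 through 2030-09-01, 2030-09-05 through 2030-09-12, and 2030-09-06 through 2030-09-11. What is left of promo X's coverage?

A, merged: 2030-08-15 through 2030-08-20, 2030-08-22 through 2030-08-28, 2030-09-04 through 2030-09-10.
B, merged: 2030-08-14 through 2030-08-19, 2030-08-24 through 2030-08-27, 2030-09-01 through 2030-09-01, 2030-09-05 through 2030-09-12.
2030-08-15 through 2030-08-20 minus B → 2030-08-20 through 2030-08-20.
2030-08-22 through 2030-08-28 minus B → 2030-08-22 through 2030-08-23, 2030-08-28 through 2030-08-28.
2030-09-04 through 2030-09-10 minus B → 2030-09-04 through 2030-09-04.

2030-08-20 through 2030-08-20, 2030-08-22 through 2030-08-23, 2030-08-28 through 2030-08-28, 2030-09-04 through 2030-09-04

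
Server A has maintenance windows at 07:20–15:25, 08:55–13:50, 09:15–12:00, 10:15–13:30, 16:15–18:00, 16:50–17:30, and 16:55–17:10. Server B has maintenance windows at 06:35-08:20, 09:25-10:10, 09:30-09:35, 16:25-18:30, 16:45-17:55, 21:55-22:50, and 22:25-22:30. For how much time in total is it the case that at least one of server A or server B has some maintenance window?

First set merges to 07:20-15:25, 16:15-18:00.
Second set merges to 06:35-08:20, 09:25-10:10, 16:25-18:30, 21:55-22:50.
A ∪ B = 06:35-15:25, 16:15-18:30, 21:55-22:50.
Total: 8 h 50 min + 2 h 15 min + 55 min = 12 h.

12 h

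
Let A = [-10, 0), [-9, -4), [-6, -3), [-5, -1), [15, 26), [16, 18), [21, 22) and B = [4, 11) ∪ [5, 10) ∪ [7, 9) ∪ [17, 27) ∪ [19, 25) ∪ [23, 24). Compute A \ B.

[-10, 0) ∪ [15, 17)

A, merged: [-10, 0), [15, 26).
B, merged: [4, 11), [17, 27).
[-10, 0) is untouched.
[15, 26) with B removed leaves [15, 17).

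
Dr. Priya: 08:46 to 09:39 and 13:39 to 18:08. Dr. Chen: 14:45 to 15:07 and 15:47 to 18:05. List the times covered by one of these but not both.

08:46–09:39, 13:39–14:45, 15:07–15:47, 18:05–18:08

Only in the first: 08:46–09:39, 13:39–14:45, 15:07–15:47, 18:05–18:08.
Only in the second: none.
Together these are the periods covered by exactly one.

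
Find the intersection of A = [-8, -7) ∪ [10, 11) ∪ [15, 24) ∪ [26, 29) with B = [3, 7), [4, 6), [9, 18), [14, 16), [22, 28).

[10, 11) ∪ [15, 18) ∪ [22, 24) ∪ [26, 28)

Merge the second list: [3, 7), [9, 18), [22, 28).
[-8, -7): no overlap with the second set.
[10, 11) meets the second set on [10, 11).
[15, 24) meets the second set on [15, 18), [22, 24).
[26, 29) meets the second set on [26, 28).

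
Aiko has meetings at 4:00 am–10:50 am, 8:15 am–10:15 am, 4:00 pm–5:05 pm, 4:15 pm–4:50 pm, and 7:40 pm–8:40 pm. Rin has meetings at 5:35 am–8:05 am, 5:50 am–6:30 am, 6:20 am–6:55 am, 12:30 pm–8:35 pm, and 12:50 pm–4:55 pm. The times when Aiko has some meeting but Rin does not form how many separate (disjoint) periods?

First set merges to 4:00 am–10:50 am, 4:00 pm–5:05 pm, 7:40 pm–8:40 pm.
Second set merges to 5:35 am–8:05 am, 12:30 pm–8:35 pm.
A \ B = 4:00 am–5:35 am, 8:05 am–10:50 am, 8:35 pm–8:40 pm.
That is 3 disjoint pieces.

3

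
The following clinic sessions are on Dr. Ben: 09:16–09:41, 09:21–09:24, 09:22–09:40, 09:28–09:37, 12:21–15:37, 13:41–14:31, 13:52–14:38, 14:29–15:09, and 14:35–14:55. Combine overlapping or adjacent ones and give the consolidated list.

09:16–09:41, 12:21–15:37

09:21–09:24 overlaps/touches 09:16–09:41 → extend to 09:16–09:41.
09:22–09:40 overlaps/touches 09:16–09:41 → extend to 09:16–09:41.
09:28–09:37 overlaps/touches 09:16–09:41 → extend to 09:16–09:41.
12:21–15:37 is disjoint → start new block.
13:41–14:31 overlaps/touches 12:21–15:37 → extend to 12:21–15:37.
13:52–14:38 overlaps/touches 12:21–15:37 → extend to 12:21–15:37.
14:29–15:09 overlaps/touches 12:21–15:37 → extend to 12:21–15:37.
14:35–14:55 overlaps/touches 12:21–15:37 → extend to 12:21–15:37.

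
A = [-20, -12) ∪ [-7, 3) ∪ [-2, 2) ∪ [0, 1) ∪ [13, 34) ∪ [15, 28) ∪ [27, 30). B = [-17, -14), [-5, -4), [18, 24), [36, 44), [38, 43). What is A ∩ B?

A, merged: [-20, -12), [-7, 3), [13, 34).
B, merged: [-17, -14), [-5, -4), [18, 24), [36, 44).
[-20, -12) meets the second set on [-17, -14).
[-7, 3) meets the second set on [-5, -4).
[13, 34) meets the second set on [18, 24).

[-17, -14) ∪ [-5, -4) ∪ [18, 24)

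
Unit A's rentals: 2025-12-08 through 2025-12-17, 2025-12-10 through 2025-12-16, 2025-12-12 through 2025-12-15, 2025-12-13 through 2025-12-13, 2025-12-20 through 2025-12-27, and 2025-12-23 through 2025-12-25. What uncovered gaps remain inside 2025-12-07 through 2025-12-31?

After merging, the occupied span is 2025-12-08 through 2025-12-17, 2025-12-20 through 2025-12-27.
Uncovered inside 2025-12-07 through 2025-12-31: 2025-12-07 through 2025-12-07, 2025-12-18 through 2025-12-19, 2025-12-28 through 2025-12-31.

2025-12-07 through 2025-12-07, 2025-12-18 through 2025-12-19, 2025-12-28 through 2025-12-31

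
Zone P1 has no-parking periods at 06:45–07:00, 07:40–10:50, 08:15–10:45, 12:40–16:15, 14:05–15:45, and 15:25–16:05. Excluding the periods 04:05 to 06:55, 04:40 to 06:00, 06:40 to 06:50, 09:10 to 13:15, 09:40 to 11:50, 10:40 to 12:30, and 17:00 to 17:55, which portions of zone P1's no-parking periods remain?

A, merged: 06:45–07:00, 07:40–10:50, 12:40–16:15.
B, merged: 04:05–06:55, 09:10–13:15, 17:00–17:55.
06:45–07:00 minus B → 06:55–07:00.
07:40–10:50 minus B → 07:40–09:10.
12:40–16:15 minus B → 13:15–16:15.

06:55–07:00, 07:40–09:10, 13:15–16:15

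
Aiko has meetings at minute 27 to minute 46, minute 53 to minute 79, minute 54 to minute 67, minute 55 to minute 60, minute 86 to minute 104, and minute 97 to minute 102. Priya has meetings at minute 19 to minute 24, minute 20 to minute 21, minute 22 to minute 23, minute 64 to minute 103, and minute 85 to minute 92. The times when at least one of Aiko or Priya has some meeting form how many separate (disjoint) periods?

3

A, merged: minute 27 to minute 46, minute 53 to minute 79, minute 86 to minute 104.
B, merged: minute 19 to minute 24, minute 64 to minute 103.
A ∪ B = minute 19 to minute 24, minute 27 to minute 46, minute 53 to minute 104.
That is 3 disjoint pieces.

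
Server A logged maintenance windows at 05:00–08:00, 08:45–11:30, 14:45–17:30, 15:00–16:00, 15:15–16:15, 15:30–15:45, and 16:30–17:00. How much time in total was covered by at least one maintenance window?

Merged: 05:00–08:00, 08:45–11:30, 14:45–17:30.
Lengths: 3 h + 2 h 45 min + 2 h 45 min = 8 h 30 min.

8 h 30 min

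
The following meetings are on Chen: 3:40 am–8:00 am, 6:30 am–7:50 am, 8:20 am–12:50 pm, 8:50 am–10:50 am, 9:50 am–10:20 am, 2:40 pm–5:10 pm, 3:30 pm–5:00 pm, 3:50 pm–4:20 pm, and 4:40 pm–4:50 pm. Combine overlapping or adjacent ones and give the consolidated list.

3:40 am–8:00 am, 8:20 am–12:50 pm, 2:40 pm–5:10 pm

6:30 am–7:50 am overlaps/touches 3:40 am–8:00 am → extend to 3:40 am–8:00 am.
8:20 am–12:50 pm is disjoint → start new block.
8:50 am–10:50 am overlaps/touches 8:20 am–12:50 pm → extend to 8:20 am–12:50 pm.
9:50 am–10:20 am overlaps/touches 8:20 am–12:50 pm → extend to 8:20 am–12:50 pm.
2:40 pm–5:10 pm is disjoint → start new block.
3:30 pm–5:00 pm overlaps/touches 2:40 pm–5:10 pm → extend to 2:40 pm–5:10 pm.
3:50 pm–4:20 pm overlaps/touches 2:40 pm–5:10 pm → extend to 2:40 pm–5:10 pm.
4:40 pm–4:50 pm overlaps/touches 2:40 pm–5:10 pm → extend to 2:40 pm–5:10 pm.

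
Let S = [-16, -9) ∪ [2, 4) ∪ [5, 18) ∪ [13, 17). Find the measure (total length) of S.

Merged: [-16, -9), [2, 4), [5, 18).
Lengths: 7 + 2 + 13 = 22.

22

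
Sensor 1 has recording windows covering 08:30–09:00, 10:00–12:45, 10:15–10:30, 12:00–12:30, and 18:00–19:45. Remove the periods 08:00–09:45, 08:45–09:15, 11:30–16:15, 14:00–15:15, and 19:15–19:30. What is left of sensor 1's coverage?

10:00–11:30, 18:00–19:15, 19:30–19:45

Merge the first list: 08:30–09:00, 10:00–12:45, 18:00–19:45.
Merge the second list: 08:00–09:45, 11:30–16:15, 19:15–19:30.
08:30–09:00: entirely removed.
10:00–12:45 \ B = 10:00–11:30.
18:00–19:45 \ B = 18:00–19:15, 19:30–19:45.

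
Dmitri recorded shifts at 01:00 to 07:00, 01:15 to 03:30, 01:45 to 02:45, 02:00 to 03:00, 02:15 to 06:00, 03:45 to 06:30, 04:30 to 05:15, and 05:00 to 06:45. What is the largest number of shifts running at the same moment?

5

At 02:15, 5 of the intervals are simultaneously active.
No point has more.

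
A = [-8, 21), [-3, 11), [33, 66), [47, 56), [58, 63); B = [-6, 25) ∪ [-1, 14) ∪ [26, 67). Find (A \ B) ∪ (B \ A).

A, merged: [-8, 21), [33, 66).
B, merged: [-6, 25), [26, 67).
A \ B = [-8, -6).
B \ A = [21, 25), [26, 33), [66, 67).
Union of the two gives the symmetric difference.

[-8, -6) ∪ [21, 25) ∪ [26, 33) ∪ [66, 67)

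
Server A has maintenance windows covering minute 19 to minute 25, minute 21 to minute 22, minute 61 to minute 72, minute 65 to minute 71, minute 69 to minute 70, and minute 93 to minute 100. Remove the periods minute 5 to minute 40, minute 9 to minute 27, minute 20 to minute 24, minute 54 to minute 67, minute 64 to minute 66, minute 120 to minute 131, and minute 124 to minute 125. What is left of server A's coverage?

Merge the first list: minute 19 to minute 25, minute 61 to minute 72, minute 93 to minute 100.
Merge the second list: minute 5 to minute 40, minute 54 to minute 67, minute 120 to minute 131.
minute 19 to minute 25 lies entirely inside B → drops out.
minute 61 to minute 72 with B removed leaves minute 67 to minute 72.
minute 93 to minute 100 is untouched.

minute 67 to minute 72, minute 93 to minute 100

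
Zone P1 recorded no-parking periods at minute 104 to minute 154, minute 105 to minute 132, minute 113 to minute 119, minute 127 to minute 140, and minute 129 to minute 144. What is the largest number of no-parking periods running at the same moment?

At minute 129, 4 of the intervals are simultaneously active.
No point has more.

4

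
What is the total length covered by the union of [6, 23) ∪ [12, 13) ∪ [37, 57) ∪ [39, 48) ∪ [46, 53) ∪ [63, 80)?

54

Merged: [6, 23), [37, 57), [63, 80).
Lengths: 17 + 20 + 17 = 54.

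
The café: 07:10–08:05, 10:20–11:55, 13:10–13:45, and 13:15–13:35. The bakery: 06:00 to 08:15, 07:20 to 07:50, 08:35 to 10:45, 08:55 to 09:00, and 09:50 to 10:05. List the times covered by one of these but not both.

06:00–07:10, 08:05–08:15, 08:35–10:20, 10:45–11:55, 13:10–13:45

First set merges to 07:10–08:05, 10:20–11:55, 13:10–13:45.
Second set merges to 06:00–08:15, 08:35–10:45.
Only in the first: 10:45–11:55, 13:10–13:45.
Only in the second: 06:00–07:10, 08:05–08:15, 08:35–10:20.
Together these are the periods covered by exactly one.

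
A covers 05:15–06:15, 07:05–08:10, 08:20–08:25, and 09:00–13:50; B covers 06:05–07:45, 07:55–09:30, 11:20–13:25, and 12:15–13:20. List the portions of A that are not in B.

05:15–06:05, 07:45–07:55, 09:30–11:20, 13:25–13:50

Second set merges to 06:05–07:45, 07:55–09:30, 11:20–13:25.
05:15–06:15 minus B → 05:15–06:05.
07:05–08:10 minus B → 07:45–07:55.
08:20–08:25: fully covered by B → removed.
09:00–13:50 minus B → 09:30–11:20, 13:25–13:50.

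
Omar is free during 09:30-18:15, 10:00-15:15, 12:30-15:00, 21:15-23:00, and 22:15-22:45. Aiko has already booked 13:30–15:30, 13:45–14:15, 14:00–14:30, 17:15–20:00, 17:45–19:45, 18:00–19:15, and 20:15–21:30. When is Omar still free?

09:30-13:30, 15:30-17:15, 21:30-23:00

A, merged: 09:30-18:15, 21:15-23:00.
B, merged: 13:30-15:30, 17:15-20:00, 20:15-21:30.
09:30-18:15 minus B → 09:30-13:30, 15:30-17:15.
21:15-23:00 minus B → 21:30-23:00.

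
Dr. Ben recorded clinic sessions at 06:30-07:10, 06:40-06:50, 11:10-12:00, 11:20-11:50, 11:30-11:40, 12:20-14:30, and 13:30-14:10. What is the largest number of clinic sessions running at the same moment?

Sweep endpoints in order; track running count of active intervals.
Peak of 3 reached at 11:30.

3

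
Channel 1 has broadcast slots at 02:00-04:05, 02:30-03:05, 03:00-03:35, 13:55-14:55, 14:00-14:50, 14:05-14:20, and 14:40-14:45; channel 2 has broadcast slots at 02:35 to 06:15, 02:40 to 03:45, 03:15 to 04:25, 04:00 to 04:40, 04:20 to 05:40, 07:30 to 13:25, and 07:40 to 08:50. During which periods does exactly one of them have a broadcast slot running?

02:00–02:35, 04:05–06:15, 07:30–13:25, 13:55–14:55

First set merges to 02:00–04:05, 13:55–14:55.
Second set merges to 02:35–06:15, 07:30–13:25.
Only in the first: 02:00–02:35, 13:55–14:55.
Only in the second: 04:05–06:15, 07:30–13:25.
Together these are the periods covered by exactly one.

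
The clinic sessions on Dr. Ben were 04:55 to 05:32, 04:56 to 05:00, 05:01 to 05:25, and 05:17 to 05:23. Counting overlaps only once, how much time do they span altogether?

37 min

Merged: 04:55–05:32.
Length: 37 min.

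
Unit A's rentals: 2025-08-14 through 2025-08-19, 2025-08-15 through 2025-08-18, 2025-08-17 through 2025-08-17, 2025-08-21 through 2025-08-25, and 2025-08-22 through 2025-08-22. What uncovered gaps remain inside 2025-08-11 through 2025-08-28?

2025-08-11 through 2025-08-13, 2025-08-20 through 2025-08-20, 2025-08-26 through 2025-08-28

Covered (merged): 2025-08-14 through 2025-08-19, 2025-08-21 through 2025-08-25.
Complement within 2025-08-11 through 2025-08-28: 2025-08-11 through 2025-08-13, 2025-08-20 through 2025-08-20, 2025-08-26 through 2025-08-28.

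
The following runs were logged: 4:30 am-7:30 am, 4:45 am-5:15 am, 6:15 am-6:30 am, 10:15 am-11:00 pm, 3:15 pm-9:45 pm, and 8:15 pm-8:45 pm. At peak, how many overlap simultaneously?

3

Walk the sorted start/end points keeping a running depth.
The depth first hits 3 at 8:15 pm.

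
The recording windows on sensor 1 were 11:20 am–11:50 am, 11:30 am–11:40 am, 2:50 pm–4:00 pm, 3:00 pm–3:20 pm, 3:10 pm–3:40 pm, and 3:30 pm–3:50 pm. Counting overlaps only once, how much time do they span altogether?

Merged: 11:20 am–11:50 am, 2:50 pm–4:00 pm.
Lengths: 30 min + 1 h 10 min = 1 h 40 min.

1 h 40 min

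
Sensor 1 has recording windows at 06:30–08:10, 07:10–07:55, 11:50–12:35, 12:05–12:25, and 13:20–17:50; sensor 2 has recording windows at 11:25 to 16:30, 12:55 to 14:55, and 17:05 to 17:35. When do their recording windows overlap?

11:50–12:35, 13:20–16:30, 17:05–17:35

Merge the first list: 06:30–08:10, 11:50–12:35, 13:20–17:50.
Merge the second list: 11:25–16:30, 17:05–17:35.
06:30–08:10 meets no B interval.
11:50–12:35 ∩ B → 11:50–12:35.
13:20–17:50 ∩ B → 13:20–16:30, 17:05–17:35.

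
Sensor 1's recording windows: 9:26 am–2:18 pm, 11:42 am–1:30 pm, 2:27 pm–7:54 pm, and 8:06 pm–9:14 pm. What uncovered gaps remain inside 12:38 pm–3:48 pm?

After merging, the occupied span is 9:26 am–2:18 pm, 2:27 pm–7:54 pm, 8:06 pm–9:14 pm.
Uncovered inside 12:38 pm–3:48 pm: 2:18 pm–2:27 pm.

2:18 pm–2:27 pm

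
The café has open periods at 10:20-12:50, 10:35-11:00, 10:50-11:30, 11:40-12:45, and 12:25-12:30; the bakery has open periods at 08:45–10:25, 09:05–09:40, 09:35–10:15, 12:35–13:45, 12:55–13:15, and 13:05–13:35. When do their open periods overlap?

10:20–10:25, 12:35–12:50

First set merges to 10:20–12:50.
Second set merges to 08:45–10:25, 12:35–13:45.
10:20–12:50 meets the second set on 10:20–10:25, 12:35–12:50.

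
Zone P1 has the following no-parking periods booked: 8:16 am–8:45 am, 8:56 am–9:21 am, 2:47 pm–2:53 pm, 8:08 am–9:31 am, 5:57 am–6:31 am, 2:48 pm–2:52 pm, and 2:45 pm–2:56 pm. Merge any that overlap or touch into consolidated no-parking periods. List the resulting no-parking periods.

5:57 am-6:31 am, 8:08 am-9:31 am, 2:45 pm-2:56 pm

Sort by start: 5:57 am-6:31 am, 8:08 am-9:31 am, 8:16 am-8:45 am, 8:56 am-9:21 am, 2:45 pm-2:56 pm, 2:47 pm-2:53 pm, 2:48 pm-2:52 pm.
8:08 am-9:31 am is disjoint → start new block.
8:16 am-8:45 am overlaps/touches 8:08 am-9:31 am → extend to 8:08 am-9:31 am.
8:56 am-9:21 am overlaps/touches 8:08 am-9:31 am → extend to 8:08 am-9:31 am.
2:45 pm-2:56 pm is disjoint → start new block.
2:47 pm-2:53 pm overlaps/touches 2:45 pm-2:56 pm → extend to 2:45 pm-2:56 pm.
2:48 pm-2:52 pm overlaps/touches 2:45 pm-2:56 pm → extend to 2:45 pm-2:56 pm.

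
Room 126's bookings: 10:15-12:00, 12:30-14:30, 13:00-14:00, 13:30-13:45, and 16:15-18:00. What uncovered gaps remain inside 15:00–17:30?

15:00–16:15

After merging, the occupied span is 10:15–12:00, 12:30–14:30, 16:15–18:00.
Gaps within 15:00–17:30: 15:00–16:15.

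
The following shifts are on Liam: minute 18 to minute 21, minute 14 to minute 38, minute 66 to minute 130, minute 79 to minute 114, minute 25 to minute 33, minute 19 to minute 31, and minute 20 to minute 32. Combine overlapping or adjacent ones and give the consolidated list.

minute 14 to minute 38, minute 66 to minute 130

Sort by start: minute 14 to minute 38, minute 18 to minute 21, minute 19 to minute 31, minute 20 to minute 32, minute 25 to minute 33, minute 66 to minute 130, minute 79 to minute 114.
minute 18 to minute 21 overlaps/touches minute 14 to minute 38 → extend to minute 14 to minute 38.
minute 19 to minute 31 overlaps/touches minute 14 to minute 38 → extend to minute 14 to minute 38.
minute 20 to minute 32 overlaps/touches minute 14 to minute 38 → extend to minute 14 to minute 38.
minute 25 to minute 33 overlaps/touches minute 14 to minute 38 → extend to minute 14 to minute 38.
minute 66 to minute 130 is disjoint → start new block.
minute 79 to minute 114 overlaps/touches minute 66 to minute 130 → extend to minute 66 to minute 130.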